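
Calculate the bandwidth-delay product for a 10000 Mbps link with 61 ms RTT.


BDP = bandwidth * RTT
= 10000 Mbps * 61 ms
= 10000 * 1e6 * 61 / 1000 bits
= 610000000 bits
= 76250000 bytes
= 74462.8906 KB
BDP = 610000000 bits (76250000 bytes)


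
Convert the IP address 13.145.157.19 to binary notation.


13 = 00001101
145 = 10010001
157 = 10011101
19 = 00010011
Binary: 00001101.10010001.10011101.00010011


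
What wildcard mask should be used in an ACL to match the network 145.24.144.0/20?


Subnet mask: 255.255.240.0
Wildcard = 255.255.255.255 - subnet mask
255 - 255 = 0
255 - 255 = 0
255 - 240 = 15
255 - 0 = 255
Wildcard: 0.0.15.255


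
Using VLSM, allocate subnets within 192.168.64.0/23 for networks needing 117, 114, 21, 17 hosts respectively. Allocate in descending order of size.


117 hosts -> /25 (126 usable): 192.168.64.0/25
114 hosts -> /25 (126 usable): 192.168.64.128/25
21 hosts -> /27 (30 usable): 192.168.65.0/27
17 hosts -> /27 (30 usable): 192.168.65.32/27
Allocation: 192.168.64.0/25 (117 hosts, 126 usable); 192.168.64.128/25 (114 hosts, 126 usable); 192.168.65.0/27 (21 hosts, 30 usable); 192.168.65.32/27 (17 hosts, 30 usable)


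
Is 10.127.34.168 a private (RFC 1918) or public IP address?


RFC 1918 private ranges:
  10.0.0.0/8 (10.0.0.0 - 10.255.255.255)
  172.16.0.0/12 (172.16.0.0 - 172.31.255.255)
  192.168.0.0/16 (192.168.0.0 - 192.168.255.255)
Private (in 10.0.0.0/8)


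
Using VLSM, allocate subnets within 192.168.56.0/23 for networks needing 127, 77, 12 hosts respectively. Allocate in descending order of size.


127 hosts -> /24 (254 usable): 192.168.56.0/24
77 hosts -> /25 (126 usable): 192.168.57.0/25
12 hosts -> /28 (14 usable): 192.168.57.128/28
Allocation: 192.168.56.0/24 (127 hosts, 254 usable); 192.168.57.0/25 (77 hosts, 126 usable); 192.168.57.128/28 (12 hosts, 14 usable)


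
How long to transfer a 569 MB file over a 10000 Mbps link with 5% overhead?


Effective throughput = 10000 * (1 - 5/100) = 9500 Mbps
File size in Mb = 569 * 8 = 4552 Mb
Time = 4552 / 9500
Time = 0.4792 seconds


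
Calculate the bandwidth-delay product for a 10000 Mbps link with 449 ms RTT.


BDP = bandwidth * RTT
= 10000 Mbps * 449 ms
= 10000 * 1e6 * 449 / 1000 bits
= 4490000000 bits
= 561250000 bytes
= 548095.7031 KB
BDP = 4490000000 bits (561250000 bytes)


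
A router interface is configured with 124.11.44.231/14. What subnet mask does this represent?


/14 means 14 network bits, 18 host bits
Binary: 11111111111111000000000000000000
Mask: 255.252.0.0


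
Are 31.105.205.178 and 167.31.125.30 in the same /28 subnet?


Mask: 255.255.255.240
31.105.205.178 AND mask = 31.105.205.176
167.31.125.30 AND mask = 167.31.125.16
No, different subnets (31.105.205.176 vs 167.31.125.16)


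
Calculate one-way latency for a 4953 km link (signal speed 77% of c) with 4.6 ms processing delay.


Speed = 0.77 * 3e5 km/s = 231000 km/s
Propagation delay = 4953 / 231000 = 0.0214 s = 21.4416 ms
Processing delay = 4.6 ms
Total one-way latency = 26.0416 ms


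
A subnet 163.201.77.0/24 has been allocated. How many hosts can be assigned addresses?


Host bits = 32 - 24 = 8
Total addresses = 2^8 = 256
Usable = total - 2 (network and broadcast)
Usable hosts: 254


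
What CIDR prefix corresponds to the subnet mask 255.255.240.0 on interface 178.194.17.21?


Binary: 11111111.11111111.11110000.00000000
Count leading 1s
Prefix: /20


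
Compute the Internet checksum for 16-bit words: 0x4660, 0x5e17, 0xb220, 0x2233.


Sum all words (with carry folding):
+ 0x4660 = 0x4660
+ 0x5e17 = 0xa477
+ 0xb220 = 0x5698
+ 0x2233 = 0x78cb
One's complement: ~0x78cb
Checksum = 0x8734


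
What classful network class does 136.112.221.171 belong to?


First octet: 136
Binary: 10001000
10xxxxxx -> Class B (128-191)
Class B, default mask 255.255.0.0 (/16)


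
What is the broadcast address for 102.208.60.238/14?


Network: 102.208.0.0/14
Host bits = 18
Set all host bits to 1:
Broadcast: 102.211.255.255


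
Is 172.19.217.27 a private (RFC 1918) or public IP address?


RFC 1918 private ranges:
  10.0.0.0/8 (10.0.0.0 - 10.255.255.255)
  172.16.0.0/12 (172.16.0.0 - 172.31.255.255)
  192.168.0.0/16 (192.168.0.0 - 192.168.255.255)
Private (in 172.16.0.0/12)


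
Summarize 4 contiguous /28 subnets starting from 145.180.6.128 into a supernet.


Original prefix: /28
Number of subnets: 4 = 2^2
New prefix = 28 - 2 = 26
Supernet: 145.180.6.128/26


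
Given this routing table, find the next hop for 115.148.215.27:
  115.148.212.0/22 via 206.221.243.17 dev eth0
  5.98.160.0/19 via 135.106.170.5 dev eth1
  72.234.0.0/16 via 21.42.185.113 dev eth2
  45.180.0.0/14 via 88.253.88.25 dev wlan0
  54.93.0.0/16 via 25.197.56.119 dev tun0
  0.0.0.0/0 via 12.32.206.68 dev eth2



Longest prefix match for 115.148.215.27:
  /22 115.148.212.0: MATCH
  /19 5.98.160.0: no
  /16 72.234.0.0: no
  /14 45.180.0.0: no
  /16 54.93.0.0: no
  /0 0.0.0.0: MATCH
Selected: next-hop 206.221.243.17 via eth0 (matched /22)


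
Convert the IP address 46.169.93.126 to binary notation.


46 = 00101110
169 = 10101001
93 = 01011101
126 = 01111110
Binary: 00101110.10101001.01011101.01111110


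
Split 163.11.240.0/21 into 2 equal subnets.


New prefix = 21 + 1 = 22
Each subnet has 1024 addresses
  163.11.240.0/22
  163.11.244.0/22
Subnets: 163.11.240.0/22, 163.11.244.0/22


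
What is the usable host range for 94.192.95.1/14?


Network: 94.192.0.0
Broadcast: 94.195.255.255
First usable = network + 1
Last usable = broadcast - 1
Range: 94.192.0.1 to 94.195.255.254


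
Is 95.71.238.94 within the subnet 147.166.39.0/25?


Subnet network: 147.166.39.0
Test IP AND mask: 95.71.238.0
No, 95.71.238.94 is not in 147.166.39.0/25


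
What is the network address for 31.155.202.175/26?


IP:   00011111.10011011.11001010.10101111
Mask: 11111111.11111111.11111111.11000000
AND operation:
Net:  00011111.10011011.11001010.10000000
Network: 31.155.202.128/26


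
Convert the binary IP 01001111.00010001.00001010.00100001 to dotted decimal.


01001111 = 79
00010001 = 17
00001010 = 10
00100001 = 33
IP: 79.17.10.33


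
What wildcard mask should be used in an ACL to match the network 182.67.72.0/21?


Subnet mask: 255.255.248.0
Wildcard = 255.255.255.255 - subnet mask
255 - 255 = 0
255 - 255 = 0
255 - 248 = 7
255 - 0 = 255
Wildcard: 0.0.7.255


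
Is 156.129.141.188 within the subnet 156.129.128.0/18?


Subnet network: 156.129.128.0
Test IP AND mask: 156.129.128.0
Yes, 156.129.141.188 is in 156.129.128.0/18


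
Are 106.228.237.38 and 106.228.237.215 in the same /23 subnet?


Mask: 255.255.254.0
106.228.237.38 AND mask = 106.228.236.0
106.228.237.215 AND mask = 106.228.236.0
Yes, same subnet (106.228.236.0)


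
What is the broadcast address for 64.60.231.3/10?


Network: 64.0.0.0/10
Host bits = 22
Set all host bits to 1:
Broadcast: 64.63.255.255


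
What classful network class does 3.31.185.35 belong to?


First octet: 3
Binary: 00000011
0xxxxxxx -> Class A (1-126)
Class A, default mask 255.0.0.0 (/8)


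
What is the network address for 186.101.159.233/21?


IP:   10111010.01100101.10011111.11101001
Mask: 11111111.11111111.11111000.00000000
AND operation:
Net:  10111010.01100101.10011000.00000000
Network: 186.101.152.0/21


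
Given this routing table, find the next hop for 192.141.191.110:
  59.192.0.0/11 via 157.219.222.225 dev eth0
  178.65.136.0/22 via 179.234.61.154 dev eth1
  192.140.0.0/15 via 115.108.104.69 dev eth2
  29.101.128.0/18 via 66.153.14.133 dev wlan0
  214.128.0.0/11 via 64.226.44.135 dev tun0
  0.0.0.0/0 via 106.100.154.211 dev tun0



Longest prefix match for 192.141.191.110:
  /11 59.192.0.0: no
  /22 178.65.136.0: no
  /15 192.140.0.0: MATCH
  /18 29.101.128.0: no
  /11 214.128.0.0: no
  /0 0.0.0.0: MATCH
Selected: next-hop 115.108.104.69 via eth2 (matched /15)


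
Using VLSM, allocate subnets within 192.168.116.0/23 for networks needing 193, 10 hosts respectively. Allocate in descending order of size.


193 hosts -> /24 (254 usable): 192.168.116.0/24
10 hosts -> /28 (14 usable): 192.168.117.0/28
Allocation: 192.168.116.0/24 (193 hosts, 254 usable); 192.168.117.0/28 (10 hosts, 14 usable)


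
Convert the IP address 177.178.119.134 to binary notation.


177 = 10110001
178 = 10110010
119 = 01110111
134 = 10000110
Binary: 10110001.10110010.01110111.10000110


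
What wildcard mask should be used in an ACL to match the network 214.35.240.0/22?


Subnet mask: 255.255.252.0
Wildcard = 255.255.255.255 - subnet mask
255 - 255 = 0
255 - 255 = 0
255 - 252 = 3
255 - 0 = 255
Wildcard: 0.0.3.255


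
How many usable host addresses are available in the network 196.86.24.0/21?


Host bits = 32 - 21 = 11
Total addresses = 2^11 = 2048
Usable = total - 2 (network and broadcast)
Usable hosts: 2046


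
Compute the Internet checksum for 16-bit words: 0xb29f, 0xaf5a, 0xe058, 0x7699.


Sum all words (with carry folding):
+ 0xb29f = 0xb29f
+ 0xaf5a = 0x61fa
+ 0xe058 = 0x4253
+ 0x7699 = 0xb8ec
One's complement: ~0xb8ec
Checksum = 0x4713


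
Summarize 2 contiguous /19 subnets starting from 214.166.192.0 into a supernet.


Original prefix: /19
Number of subnets: 2 = 2^1
New prefix = 19 - 1 = 18
Supernet: 214.166.192.0/18


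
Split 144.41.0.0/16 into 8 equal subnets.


New prefix = 16 + 3 = 19
Each subnet has 8192 addresses
  144.41.0.0/19
  144.41.32.0/19
  144.41.64.0/19
  144.41.96.0/19
  144.41.128.0/19
  144.41.160.0/19
  144.41.192.0/19
  144.41.224.0/19
Subnets: 144.41.0.0/19, 144.41.32.0/19, 144.41.64.0/19, 144.41.96.0/19, 144.41.128.0/19, 144.41.160.0/19, 144.41.192.0/19, 144.41.224.0/19


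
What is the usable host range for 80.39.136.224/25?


Network: 80.39.136.128
Broadcast: 80.39.136.255
First usable = network + 1
Last usable = broadcast - 1
Range: 80.39.136.129 to 80.39.136.254


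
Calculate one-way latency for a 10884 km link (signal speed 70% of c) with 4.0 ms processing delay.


Speed = 0.7 * 3e5 km/s = 210000 km/s
Propagation delay = 10884 / 210000 = 0.0518 s = 51.8286 ms
Processing delay = 4.0 ms
Total one-way latency = 55.8286 ms


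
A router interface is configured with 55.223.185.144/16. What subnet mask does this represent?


/16 means 16 network bits, 16 host bits
Binary: 11111111111111110000000000000000
Mask: 255.255.0.0


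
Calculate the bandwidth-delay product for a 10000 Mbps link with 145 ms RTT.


BDP = bandwidth * RTT
= 10000 Mbps * 145 ms
= 10000 * 1e6 * 145 / 1000 bits
= 1450000000 bits
= 181250000 bytes
= 177001.9531 KB
BDP = 1450000000 bits (181250000 bytes)


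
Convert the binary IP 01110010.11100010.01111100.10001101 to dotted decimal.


01110010 = 114
11100010 = 226
01111100 = 124
10001101 = 141
IP: 114.226.124.141


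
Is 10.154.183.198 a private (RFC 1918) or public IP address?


RFC 1918 private ranges:
  10.0.0.0/8 (10.0.0.0 - 10.255.255.255)
  172.16.0.0/12 (172.16.0.0 - 172.31.255.255)
  192.168.0.0/16 (192.168.0.0 - 192.168.255.255)
Private (in 10.0.0.0/8)


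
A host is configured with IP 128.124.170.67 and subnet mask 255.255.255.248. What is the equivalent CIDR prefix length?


Binary: 11111111.11111111.11111111.11111000
Count leading 1s
Prefix: /29


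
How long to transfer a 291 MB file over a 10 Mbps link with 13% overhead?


Effective throughput = 10 * (1 - 13/100) = 8.7 Mbps
File size in Mb = 291 * 8 = 2328 Mb
Time = 2328 / 8.7
Time = 267.5862 seconds


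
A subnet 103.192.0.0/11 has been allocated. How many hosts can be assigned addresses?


Host bits = 32 - 11 = 21
Total addresses = 2^21 = 2097152
Usable = total - 2 (network and broadcast)
Usable hosts: 2097150


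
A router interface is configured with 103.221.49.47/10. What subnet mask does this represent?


/10 means 10 network bits, 22 host bits
Binary: 11111111110000000000000000000000
Mask: 255.192.0.0


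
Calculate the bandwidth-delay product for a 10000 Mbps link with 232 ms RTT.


BDP = bandwidth * RTT
= 10000 Mbps * 232 ms
= 10000 * 1e6 * 232 / 1000 bits
= 2320000000 bits
= 290000000 bytes
= 283203.125 KB
BDP = 2320000000 bits (290000000 bytes)


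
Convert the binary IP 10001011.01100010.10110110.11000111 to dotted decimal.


10001011 = 139
01100010 = 98
10110110 = 182
11000111 = 199
IP: 139.98.182.199


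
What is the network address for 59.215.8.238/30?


IP:   00111011.11010111.00001000.11101110
Mask: 11111111.11111111.11111111.11111100
AND operation:
Net:  00111011.11010111.00001000.11101100
Network: 59.215.8.236/30


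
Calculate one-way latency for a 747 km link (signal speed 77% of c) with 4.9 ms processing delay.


Speed = 0.77 * 3e5 km/s = 231000 km/s
Propagation delay = 747 / 231000 = 0.0032 s = 3.2338 ms
Processing delay = 4.9 ms
Total one-way latency = 8.1338 ms


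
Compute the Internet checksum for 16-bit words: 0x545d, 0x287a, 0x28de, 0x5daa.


Sum all words (with carry folding):
+ 0x545d = 0x545d
+ 0x287a = 0x7cd7
+ 0x28de = 0xa5b5
+ 0x5daa = 0x0360
One's complement: ~0x0360
Checksum = 0xfc9f


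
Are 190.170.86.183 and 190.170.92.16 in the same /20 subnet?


Mask: 255.255.240.0
190.170.86.183 AND mask = 190.170.80.0
190.170.92.16 AND mask = 190.170.80.0
Yes, same subnet (190.170.80.0)


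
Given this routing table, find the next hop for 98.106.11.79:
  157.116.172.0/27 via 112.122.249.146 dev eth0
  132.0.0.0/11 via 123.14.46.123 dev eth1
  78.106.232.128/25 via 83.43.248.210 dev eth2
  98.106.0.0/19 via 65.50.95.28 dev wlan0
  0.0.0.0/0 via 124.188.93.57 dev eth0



Longest prefix match for 98.106.11.79:
  /27 157.116.172.0: no
  /11 132.0.0.0: no
  /25 78.106.232.128: no
  /19 98.106.0.0: MATCH
  /0 0.0.0.0: MATCH
Selected: next-hop 65.50.95.28 via wlan0 (matched /19)


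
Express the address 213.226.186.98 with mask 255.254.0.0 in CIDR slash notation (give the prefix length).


Binary: 11111111.11111110.00000000.00000000
Count leading 1s
Prefix: /15


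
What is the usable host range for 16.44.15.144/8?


Network: 16.0.0.0
Broadcast: 16.255.255.255
First usable = network + 1
Last usable = broadcast - 1
Range: 16.0.0.1 to 16.255.255.254


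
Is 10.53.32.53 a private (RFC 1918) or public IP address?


RFC 1918 private ranges:
  10.0.0.0/8 (10.0.0.0 - 10.255.255.255)
  172.16.0.0/12 (172.16.0.0 - 172.31.255.255)
  192.168.0.0/16 (192.168.0.0 - 192.168.255.255)
Private (in 10.0.0.0/8)


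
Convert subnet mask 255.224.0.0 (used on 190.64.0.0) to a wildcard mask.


Subnet mask: 255.224.0.0
Wildcard = 255.255.255.255 - subnet mask
255 - 255 = 0
255 - 224 = 31
255 - 0 = 255
255 - 0 = 255
Wildcard: 0.31.255.255


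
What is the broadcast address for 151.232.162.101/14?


Network: 151.232.0.0/14
Host bits = 18
Set all host bits to 1:
Broadcast: 151.235.255.255


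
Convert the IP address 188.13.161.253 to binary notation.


188 = 10111100
13 = 00001101
161 = 10100001
253 = 11111101
Binary: 10111100.00001101.10100001.11111101


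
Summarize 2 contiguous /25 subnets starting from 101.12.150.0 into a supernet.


Original prefix: /25
Number of subnets: 2 = 2^1
New prefix = 25 - 1 = 24
Supernet: 101.12.150.0/24


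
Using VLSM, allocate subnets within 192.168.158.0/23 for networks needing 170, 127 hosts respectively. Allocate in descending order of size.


170 hosts -> /24 (254 usable): 192.168.158.0/24
127 hosts -> /24 (254 usable): 192.168.159.0/24
Allocation: 192.168.158.0/24 (170 hosts, 254 usable); 192.168.159.0/24 (127 hosts, 254 usable)


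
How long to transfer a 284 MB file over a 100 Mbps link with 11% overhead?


Effective throughput = 100 * (1 - 11/100) = 89 Mbps
File size in Mb = 284 * 8 = 2272 Mb
Time = 2272 / 89
Time = 25.5281 seconds


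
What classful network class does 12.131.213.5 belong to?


First octet: 12
Binary: 00001100
0xxxxxxx -> Class A (1-126)
Class A, default mask 255.0.0.0 (/8)


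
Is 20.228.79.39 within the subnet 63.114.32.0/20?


Subnet network: 63.114.32.0
Test IP AND mask: 20.228.64.0
No, 20.228.79.39 is not in 63.114.32.0/20


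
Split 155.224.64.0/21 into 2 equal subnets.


New prefix = 21 + 1 = 22
Each subnet has 1024 addresses
  155.224.64.0/22
  155.224.68.0/22
Subnets: 155.224.64.0/22, 155.224.68.0/22


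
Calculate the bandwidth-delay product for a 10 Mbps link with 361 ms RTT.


BDP = bandwidth * RTT
= 10 Mbps * 361 ms
= 10 * 1e6 * 361 / 1000 bits
= 3610000 bits
= 451250 bytes
= 440.6738 KB
BDP = 3610000 bits (451250 bytes)


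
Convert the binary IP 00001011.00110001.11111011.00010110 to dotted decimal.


00001011 = 11
00110001 = 49
11111011 = 251
00010110 = 22
IP: 11.49.251.22


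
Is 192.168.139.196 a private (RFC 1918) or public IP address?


RFC 1918 private ranges:
  10.0.0.0/8 (10.0.0.0 - 10.255.255.255)
  172.16.0.0/12 (172.16.0.0 - 172.31.255.255)
  192.168.0.0/16 (192.168.0.0 - 192.168.255.255)
Private (in 192.168.0.0/16)


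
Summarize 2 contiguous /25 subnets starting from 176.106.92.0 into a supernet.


Original prefix: /25
Number of subnets: 2 = 2^1
New prefix = 25 - 1 = 24
Supernet: 176.106.92.0/24


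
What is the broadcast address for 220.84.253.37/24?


Network: 220.84.253.0/24
Host bits = 8
Set all host bits to 1:
Broadcast: 220.84.253.255


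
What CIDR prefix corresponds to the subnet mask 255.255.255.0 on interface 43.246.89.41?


Binary: 11111111.11111111.11111111.00000000
Count leading 1s
Prefix: /24


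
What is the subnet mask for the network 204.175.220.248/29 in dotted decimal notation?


/29 means 29 network bits, 3 host bits
Binary: 11111111111111111111111111111000
Mask: 255.255.255.248


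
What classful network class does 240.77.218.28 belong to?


First octet: 240
Binary: 11110000
1111xxxx -> Class E (240-255)
Class E (reserved), default mask N/A


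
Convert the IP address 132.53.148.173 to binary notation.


132 = 10000100
53 = 00110101
148 = 10010100
173 = 10101101
Binary: 10000100.00110101.10010100.10101101


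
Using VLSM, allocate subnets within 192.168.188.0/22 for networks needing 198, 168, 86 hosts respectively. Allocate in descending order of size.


198 hosts -> /24 (254 usable): 192.168.188.0/24
168 hosts -> /24 (254 usable): 192.168.189.0/24
86 hosts -> /25 (126 usable): 192.168.190.0/25
Allocation: 192.168.188.0/24 (198 hosts, 254 usable); 192.168.189.0/24 (168 hosts, 254 usable); 192.168.190.0/25 (86 hosts, 126 usable)


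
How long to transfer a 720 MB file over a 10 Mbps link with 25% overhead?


Effective throughput = 10 * (1 - 25/100) = 7.5 Mbps
File size in Mb = 720 * 8 = 5760 Mb
Time = 5760 / 7.5
Time = 768 seconds


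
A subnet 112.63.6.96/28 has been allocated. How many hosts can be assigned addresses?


Host bits = 32 - 28 = 4
Total addresses = 2^4 = 16
Usable = total - 2 (network and broadcast)
Usable hosts: 14


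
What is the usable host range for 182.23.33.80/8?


Network: 182.0.0.0
Broadcast: 182.255.255.255
First usable = network + 1
Last usable = broadcast - 1
Range: 182.0.0.1 to 182.255.255.254


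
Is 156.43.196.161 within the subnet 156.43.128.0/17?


Subnet network: 156.43.128.0
Test IP AND mask: 156.43.128.0
Yes, 156.43.196.161 is in 156.43.128.0/17


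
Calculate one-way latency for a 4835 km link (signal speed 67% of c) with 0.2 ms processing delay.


Speed = 0.67 * 3e5 km/s = 201000 km/s
Propagation delay = 4835 / 201000 = 0.0241 s = 24.0547 ms
Processing delay = 0.2 ms
Total one-way latency = 24.2547 ms


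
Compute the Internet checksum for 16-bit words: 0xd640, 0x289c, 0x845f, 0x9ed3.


Sum all words (with carry folding):
+ 0xd640 = 0xd640
+ 0x289c = 0xfedc
+ 0x845f = 0x833c
+ 0x9ed3 = 0x2210
One's complement: ~0x2210
Checksum = 0xddef


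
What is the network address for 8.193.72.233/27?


IP:   00001000.11000001.01001000.11101001
Mask: 11111111.11111111.11111111.11100000
AND operation:
Net:  00001000.11000001.01001000.11100000
Network: 8.193.72.224/27


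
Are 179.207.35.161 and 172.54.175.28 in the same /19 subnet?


Mask: 255.255.224.0
179.207.35.161 AND mask = 179.207.32.0
172.54.175.28 AND mask = 172.54.160.0
No, different subnets (179.207.32.0 vs 172.54.160.0)


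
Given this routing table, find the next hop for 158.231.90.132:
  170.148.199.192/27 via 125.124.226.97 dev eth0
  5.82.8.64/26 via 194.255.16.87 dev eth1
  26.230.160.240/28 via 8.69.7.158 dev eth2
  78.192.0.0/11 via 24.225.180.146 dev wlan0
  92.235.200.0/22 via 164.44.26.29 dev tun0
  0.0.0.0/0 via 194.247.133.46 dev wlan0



Longest prefix match for 158.231.90.132:
  /27 170.148.199.192: no
  /26 5.82.8.64: no
  /28 26.230.160.240: no
  /11 78.192.0.0: no
  /22 92.235.200.0: no
  /0 0.0.0.0: MATCH
Selected: next-hop 194.247.133.46 via wlan0 (matched /0)


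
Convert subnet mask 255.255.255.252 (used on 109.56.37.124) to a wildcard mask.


Subnet mask: 255.255.255.252
Wildcard = 255.255.255.255 - subnet mask
255 - 255 = 0
255 - 255 = 0
255 - 255 = 0
255 - 252 = 3
Wildcard: 0.0.0.3


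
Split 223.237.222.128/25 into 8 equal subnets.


New prefix = 25 + 3 = 28
Each subnet has 16 addresses
  223.237.222.128/28
  223.237.222.144/28
  223.237.222.160/28
  223.237.222.176/28
  223.237.222.192/28
  223.237.222.208/28
  223.237.222.224/28
  223.237.222.240/28
Subnets: 223.237.222.128/28, 223.237.222.144/28, 223.237.222.160/28, 223.237.222.176/28, 223.237.222.192/28, 223.237.222.208/28, 223.237.222.224/28, 223.237.222.240/28


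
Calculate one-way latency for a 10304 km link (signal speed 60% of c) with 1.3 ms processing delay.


Speed = 0.6 * 3e5 km/s = 180000 km/s
Propagation delay = 10304 / 180000 = 0.0572 s = 57.2444 ms
Processing delay = 1.3 ms
Total one-way latency = 58.5444 ms


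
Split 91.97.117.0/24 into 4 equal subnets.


New prefix = 24 + 2 = 26
Each subnet has 64 addresses
  91.97.117.0/26
  91.97.117.64/26
  91.97.117.128/26
  91.97.117.192/26
Subnets: 91.97.117.0/26, 91.97.117.64/26, 91.97.117.128/26, 91.97.117.192/26


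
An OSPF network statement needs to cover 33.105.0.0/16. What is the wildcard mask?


Subnet mask: 255.255.0.0
Wildcard = 255.255.255.255 - subnet mask
255 - 255 = 0
255 - 255 = 0
255 - 0 = 255
255 - 0 = 255
Wildcard: 0.0.255.255


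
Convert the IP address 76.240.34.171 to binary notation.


76 = 01001100
240 = 11110000
34 = 00100010
171 = 10101011
Binary: 01001100.11110000.00100010.10101011


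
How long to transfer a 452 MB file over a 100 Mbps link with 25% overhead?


Effective throughput = 100 * (1 - 25/100) = 75 Mbps
File size in Mb = 452 * 8 = 3616 Mb
Time = 3616 / 75
Time = 48.2133 seconds


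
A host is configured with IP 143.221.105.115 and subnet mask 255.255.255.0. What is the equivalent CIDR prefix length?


Binary: 11111111.11111111.11111111.00000000
Count leading 1s
Prefix: /24


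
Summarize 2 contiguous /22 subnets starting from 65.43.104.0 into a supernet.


Original prefix: /22
Number of subnets: 2 = 2^1
New prefix = 22 - 1 = 21
Supernet: 65.43.104.0/21


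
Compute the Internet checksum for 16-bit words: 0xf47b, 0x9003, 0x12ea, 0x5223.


Sum all words (with carry folding):
+ 0xf47b = 0xf47b
+ 0x9003 = 0x847f
+ 0x12ea = 0x9769
+ 0x5223 = 0xe98c
One's complement: ~0xe98c
Checksum = 0x1673


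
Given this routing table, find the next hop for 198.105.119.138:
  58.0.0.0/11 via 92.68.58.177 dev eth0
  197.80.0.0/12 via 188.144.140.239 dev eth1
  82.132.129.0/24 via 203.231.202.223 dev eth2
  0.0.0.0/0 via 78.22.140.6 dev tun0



Longest prefix match for 198.105.119.138:
  /11 58.0.0.0: no
  /12 197.80.0.0: no
  /24 82.132.129.0: no
  /0 0.0.0.0: MATCH
Selected: next-hop 78.22.140.6 via tun0 (matched /0)


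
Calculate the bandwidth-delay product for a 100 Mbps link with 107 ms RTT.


BDP = bandwidth * RTT
= 100 Mbps * 107 ms
= 100 * 1e6 * 107 / 1000 bits
= 10700000 bits
= 1337500 bytes
= 1306.1523 KB
BDP = 10700000 bits (1337500 bytes)


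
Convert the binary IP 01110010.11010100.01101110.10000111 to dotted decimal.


01110010 = 114
11010100 = 212
01101110 = 110
10000111 = 135
IP: 114.212.110.135


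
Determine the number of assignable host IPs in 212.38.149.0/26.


Host bits = 32 - 26 = 6
Total addresses = 2^6 = 64
Usable = total - 2 (network and broadcast)
Usable hosts: 62


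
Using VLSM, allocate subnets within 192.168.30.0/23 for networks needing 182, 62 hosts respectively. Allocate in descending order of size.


182 hosts -> /24 (254 usable): 192.168.30.0/24
62 hosts -> /26 (62 usable): 192.168.31.0/26
Allocation: 192.168.30.0/24 (182 hosts, 254 usable); 192.168.31.0/26 (62 hosts, 62 usable)


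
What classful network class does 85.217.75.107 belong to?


First octet: 85
Binary: 01010101
0xxxxxxx -> Class A (1-126)
Class A, default mask 255.0.0.0 (/8)


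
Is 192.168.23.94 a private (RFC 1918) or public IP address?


RFC 1918 private ranges:
  10.0.0.0/8 (10.0.0.0 - 10.255.255.255)
  172.16.0.0/12 (172.16.0.0 - 172.31.255.255)
  192.168.0.0/16 (192.168.0.0 - 192.168.255.255)
Private (in 192.168.0.0/16)


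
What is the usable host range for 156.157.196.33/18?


Network: 156.157.192.0
Broadcast: 156.157.255.255
First usable = network + 1
Last usable = broadcast - 1
Range: 156.157.192.1 to 156.157.255.254


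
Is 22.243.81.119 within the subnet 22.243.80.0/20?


Subnet network: 22.243.80.0
Test IP AND mask: 22.243.80.0
Yes, 22.243.81.119 is in 22.243.80.0/20


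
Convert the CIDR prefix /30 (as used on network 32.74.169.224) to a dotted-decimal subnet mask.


/30 means 30 network bits, 2 host bits
Binary: 11111111111111111111111111111100
Mask: 255.255.255.252


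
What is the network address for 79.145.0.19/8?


IP:   01001111.10010001.00000000.00010011
Mask: 11111111.00000000.00000000.00000000
AND operation:
Net:  01001111.00000000.00000000.00000000
Network: 79.0.0.0/8


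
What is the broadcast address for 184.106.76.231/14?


Network: 184.104.0.0/14
Host bits = 18
Set all host bits to 1:
Broadcast: 184.107.255.255


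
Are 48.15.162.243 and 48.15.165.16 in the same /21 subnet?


Mask: 255.255.248.0
48.15.162.243 AND mask = 48.15.160.0
48.15.165.16 AND mask = 48.15.160.0
Yes, same subnet (48.15.160.0)


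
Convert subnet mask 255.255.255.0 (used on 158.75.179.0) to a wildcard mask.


Subnet mask: 255.255.255.0
Wildcard = 255.255.255.255 - subnet mask
255 - 255 = 0
255 - 255 = 0
255 - 255 = 0
255 - 0 = 255
Wildcard: 0.0.0.255


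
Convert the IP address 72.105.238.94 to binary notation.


72 = 01001000
105 = 01101001
238 = 11101110
94 = 01011110
Binary: 01001000.01101001.11101110.01011110


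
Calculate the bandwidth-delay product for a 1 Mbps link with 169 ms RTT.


BDP = bandwidth * RTT
= 1 Mbps * 169 ms
= 1 * 1e6 * 169 / 1000 bits
= 169000 bits
= 21125 bytes
= 20.6299 KB
BDP = 169000 bits (21125 bytes)


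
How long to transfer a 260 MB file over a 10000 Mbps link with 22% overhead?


Effective throughput = 10000 * (1 - 22/100) = 7800 Mbps
File size in Mb = 260 * 8 = 2080 Mb
Time = 2080 / 7800
Time = 0.2667 seconds


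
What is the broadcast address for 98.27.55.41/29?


Network: 98.27.55.40/29
Host bits = 3
Set all host bits to 1:
Broadcast: 98.27.55.47


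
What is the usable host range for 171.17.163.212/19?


Network: 171.17.160.0
Broadcast: 171.17.191.255
First usable = network + 1
Last usable = broadcast - 1
Range: 171.17.160.1 to 171.17.191.254


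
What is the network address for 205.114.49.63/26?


IP:   11001101.01110010.00110001.00111111
Mask: 11111111.11111111.11111111.11000000
AND operation:
Net:  11001101.01110010.00110001.00000000
Network: 205.114.49.0/26


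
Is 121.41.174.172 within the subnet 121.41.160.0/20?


Subnet network: 121.41.160.0
Test IP AND mask: 121.41.160.0
Yes, 121.41.174.172 is in 121.41.160.0/20


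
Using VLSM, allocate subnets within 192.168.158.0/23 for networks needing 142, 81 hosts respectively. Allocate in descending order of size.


142 hosts -> /24 (254 usable): 192.168.158.0/24
81 hosts -> /25 (126 usable): 192.168.159.0/25
Allocation: 192.168.158.0/24 (142 hosts, 254 usable); 192.168.159.0/25 (81 hosts, 126 usable)


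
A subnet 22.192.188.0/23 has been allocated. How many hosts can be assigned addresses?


Host bits = 32 - 23 = 9
Total addresses = 2^9 = 512
Usable = total - 2 (network and broadcast)
Usable hosts: 510


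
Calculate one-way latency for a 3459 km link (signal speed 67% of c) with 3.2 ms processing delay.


Speed = 0.67 * 3e5 km/s = 201000 km/s
Propagation delay = 3459 / 201000 = 0.0172 s = 17.209 ms
Processing delay = 3.2 ms
Total one-way latency = 20.409 ms


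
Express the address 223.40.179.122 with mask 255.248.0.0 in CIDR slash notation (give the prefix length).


Binary: 11111111.11111000.00000000.00000000
Count leading 1s
Prefix: /13


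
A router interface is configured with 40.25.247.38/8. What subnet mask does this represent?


/8 means 8 network bits, 24 host bits
Binary: 11111111000000000000000000000000
Mask: 255.0.0.0


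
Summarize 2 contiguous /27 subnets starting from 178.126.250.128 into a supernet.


Original prefix: /27
Number of subnets: 2 = 2^1
New prefix = 27 - 1 = 26
Supernet: 178.126.250.128/26


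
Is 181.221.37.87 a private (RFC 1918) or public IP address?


RFC 1918 private ranges:
  10.0.0.0/8 (10.0.0.0 - 10.255.255.255)
  172.16.0.0/12 (172.16.0.0 - 172.31.255.255)
  192.168.0.0/16 (192.168.0.0 - 192.168.255.255)
Public (not in any RFC 1918 range)


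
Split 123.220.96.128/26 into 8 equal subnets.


New prefix = 26 + 3 = 29
Each subnet has 8 addresses
  123.220.96.128/29
  123.220.96.136/29
  123.220.96.144/29
  123.220.96.152/29
  123.220.96.160/29
  123.220.96.168/29
  123.220.96.176/29
  123.220.96.184/29
Subnets: 123.220.96.128/29, 123.220.96.136/29, 123.220.96.144/29, 123.220.96.152/29, 123.220.96.160/29, 123.220.96.168/29, 123.220.96.176/29, 123.220.96.184/29


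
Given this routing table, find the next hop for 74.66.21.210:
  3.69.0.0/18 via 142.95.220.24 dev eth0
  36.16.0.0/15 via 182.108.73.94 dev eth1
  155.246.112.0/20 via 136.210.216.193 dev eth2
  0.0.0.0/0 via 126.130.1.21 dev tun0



Longest prefix match for 74.66.21.210:
  /18 3.69.0.0: no
  /15 36.16.0.0: no
  /20 155.246.112.0: no
  /0 0.0.0.0: MATCH
Selected: next-hop 126.130.1.21 via tun0 (matched /0)


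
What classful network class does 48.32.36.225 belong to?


First octet: 48
Binary: 00110000
0xxxxxxx -> Class A (1-126)
Class A, default mask 255.0.0.0 (/8)


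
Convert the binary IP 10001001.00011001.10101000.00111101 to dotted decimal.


10001001 = 137
00011001 = 25
10101000 = 168
00111101 = 61
IP: 137.25.168.61


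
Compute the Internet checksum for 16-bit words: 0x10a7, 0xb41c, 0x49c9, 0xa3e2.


Sum all words (with carry folding):
+ 0x10a7 = 0x10a7
+ 0xb41c = 0xc4c3
+ 0x49c9 = 0x0e8d
+ 0xa3e2 = 0xb26f
One's complement: ~0xb26f
Checksum = 0x4d90


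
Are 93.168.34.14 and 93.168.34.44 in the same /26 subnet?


Mask: 255.255.255.192
93.168.34.14 AND mask = 93.168.34.0
93.168.34.44 AND mask = 93.168.34.0
Yes, same subnet (93.168.34.0)


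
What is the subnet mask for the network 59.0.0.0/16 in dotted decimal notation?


/16 means 16 network bits, 16 host bits
Binary: 11111111111111110000000000000000
Mask: 255.255.0.0


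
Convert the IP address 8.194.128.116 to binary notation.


8 = 00001000
194 = 11000010
128 = 10000000
116 = 01110100
Binary: 00001000.11000010.10000000.01110100


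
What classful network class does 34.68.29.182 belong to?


First octet: 34
Binary: 00100010
0xxxxxxx -> Class A (1-126)
Class A, default mask 255.0.0.0 (/8)


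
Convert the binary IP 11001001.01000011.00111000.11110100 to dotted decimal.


11001001 = 201
01000011 = 67
00111000 = 56
11110100 = 244
IP: 201.67.56.244


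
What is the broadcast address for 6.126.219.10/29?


Network: 6.126.219.8/29
Host bits = 3
Set all host bits to 1:
Broadcast: 6.126.219.15


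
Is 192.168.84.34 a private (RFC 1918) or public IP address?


RFC 1918 private ranges:
  10.0.0.0/8 (10.0.0.0 - 10.255.255.255)
  172.16.0.0/12 (172.16.0.0 - 172.31.255.255)
  192.168.0.0/16 (192.168.0.0 - 192.168.255.255)
Private (in 192.168.0.0/16)


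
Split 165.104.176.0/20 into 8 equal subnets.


New prefix = 20 + 3 = 23
Each subnet has 512 addresses
  165.104.176.0/23
  165.104.178.0/23
  165.104.180.0/23
  165.104.182.0/23
  165.104.184.0/23
  165.104.186.0/23
  165.104.188.0/23
  165.104.190.0/23
Subnets: 165.104.176.0/23, 165.104.178.0/23, 165.104.180.0/23, 165.104.182.0/23, 165.104.184.0/23, 165.104.186.0/23, 165.104.188.0/23, 165.104.190.0/23


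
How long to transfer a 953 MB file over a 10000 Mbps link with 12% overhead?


Effective throughput = 10000 * (1 - 12/100) = 8800 Mbps
File size in Mb = 953 * 8 = 7624 Mb
Time = 7624 / 8800
Time = 0.8664 seconds


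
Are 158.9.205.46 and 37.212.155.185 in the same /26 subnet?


Mask: 255.255.255.192
158.9.205.46 AND mask = 158.9.205.0
37.212.155.185 AND mask = 37.212.155.128
No, different subnets (158.9.205.0 vs 37.212.155.128)


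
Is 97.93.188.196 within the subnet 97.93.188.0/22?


Subnet network: 97.93.188.0
Test IP AND mask: 97.93.188.0
Yes, 97.93.188.196 is in 97.93.188.0/22


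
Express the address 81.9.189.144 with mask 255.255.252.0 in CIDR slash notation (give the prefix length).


Binary: 11111111.11111111.11111100.00000000
Count leading 1s
Prefix: /22


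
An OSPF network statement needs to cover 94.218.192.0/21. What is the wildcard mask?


Subnet mask: 255.255.248.0
Wildcard = 255.255.255.255 - subnet mask
255 - 255 = 0
255 - 255 = 0
255 - 248 = 7
255 - 0 = 255
Wildcard: 0.0.7.255


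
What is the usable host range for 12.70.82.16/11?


Network: 12.64.0.0
Broadcast: 12.95.255.255
First usable = network + 1
Last usable = broadcast - 1
Range: 12.64.0.1 to 12.95.255.254


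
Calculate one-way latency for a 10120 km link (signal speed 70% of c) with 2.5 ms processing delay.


Speed = 0.7 * 3e5 km/s = 210000 km/s
Propagation delay = 10120 / 210000 = 0.0482 s = 48.1905 ms
Processing delay = 2.5 ms
Total one-way latency = 50.6905 ms


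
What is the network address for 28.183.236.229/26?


IP:   00011100.10110111.11101100.11100101
Mask: 11111111.11111111.11111111.11000000
AND operation:
Net:  00011100.10110111.11101100.11000000
Network: 28.183.236.192/26


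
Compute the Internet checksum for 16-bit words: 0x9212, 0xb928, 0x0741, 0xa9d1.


Sum all words (with carry folding):
+ 0x9212 = 0x9212
+ 0xb928 = 0x4b3b
+ 0x0741 = 0x527c
+ 0xa9d1 = 0xfc4d
One's complement: ~0xfc4d
Checksum = 0x03b2


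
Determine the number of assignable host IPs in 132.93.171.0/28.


Host bits = 32 - 28 = 4
Total addresses = 2^4 = 16
Usable = total - 2 (network and broadcast)
Usable hosts: 14


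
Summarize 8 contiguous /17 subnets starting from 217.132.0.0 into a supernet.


Original prefix: /17
Number of subnets: 8 = 2^3
New prefix = 17 - 3 = 14
Supernet: 217.132.0.0/14


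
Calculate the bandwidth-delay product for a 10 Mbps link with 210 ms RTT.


BDP = bandwidth * RTT
= 10 Mbps * 210 ms
= 10 * 1e6 * 210 / 1000 bits
= 2100000 bits
= 262500 bytes
= 256.3477 KB
BDP = 2100000 bits (262500 bytes)


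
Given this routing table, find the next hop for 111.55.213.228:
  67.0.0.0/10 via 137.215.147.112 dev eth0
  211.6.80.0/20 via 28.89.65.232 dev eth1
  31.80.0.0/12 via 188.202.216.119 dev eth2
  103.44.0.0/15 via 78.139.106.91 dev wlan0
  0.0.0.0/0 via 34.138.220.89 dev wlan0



Longest prefix match for 111.55.213.228:
  /10 67.0.0.0: no
  /20 211.6.80.0: no
  /12 31.80.0.0: no
  /15 103.44.0.0: no
  /0 0.0.0.0: MATCH
Selected: next-hop 34.138.220.89 via wlan0 (matched /0)


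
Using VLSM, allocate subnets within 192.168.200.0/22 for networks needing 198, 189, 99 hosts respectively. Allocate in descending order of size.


198 hosts -> /24 (254 usable): 192.168.200.0/24
189 hosts -> /24 (254 usable): 192.168.201.0/24
99 hosts -> /25 (126 usable): 192.168.202.0/25
Allocation: 192.168.200.0/24 (198 hosts, 254 usable); 192.168.201.0/24 (189 hosts, 254 usable); 192.168.202.0/25 (99 hosts, 126 usable)


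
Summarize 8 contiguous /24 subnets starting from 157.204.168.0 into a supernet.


Original prefix: /24
Number of subnets: 8 = 2^3
New prefix = 24 - 3 = 21
Supernet: 157.204.168.0/21


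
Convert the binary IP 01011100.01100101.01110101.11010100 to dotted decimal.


01011100 = 92
01100101 = 101
01110101 = 117
11010100 = 212
IP: 92.101.117.212


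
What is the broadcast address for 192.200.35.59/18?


Network: 192.200.0.0/18
Host bits = 14
Set all host bits to 1:
Broadcast: 192.200.63.255


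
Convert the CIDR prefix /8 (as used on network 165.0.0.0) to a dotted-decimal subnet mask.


/8 means 8 network bits, 24 host bits
Binary: 11111111000000000000000000000000
Mask: 255.0.0.0


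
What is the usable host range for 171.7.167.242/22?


Network: 171.7.164.0
Broadcast: 171.7.167.255
First usable = network + 1
Last usable = broadcast - 1
Range: 171.7.164.1 to 171.7.167.254


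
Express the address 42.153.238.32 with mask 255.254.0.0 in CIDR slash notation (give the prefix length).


Binary: 11111111.11111110.00000000.00000000
Count leading 1s
Prefix: /15


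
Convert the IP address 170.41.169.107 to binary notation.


170 = 10101010
41 = 00101001
169 = 10101001
107 = 01101011
Binary: 10101010.00101001.10101001.01101011


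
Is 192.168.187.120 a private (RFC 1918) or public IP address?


RFC 1918 private ranges:
  10.0.0.0/8 (10.0.0.0 - 10.255.255.255)
  172.16.0.0/12 (172.16.0.0 - 172.31.255.255)
  192.168.0.0/16 (192.168.0.0 - 192.168.255.255)
Private (in 192.168.0.0/16)


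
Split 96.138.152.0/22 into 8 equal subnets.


New prefix = 22 + 3 = 25
Each subnet has 128 addresses
  96.138.152.0/25
  96.138.152.128/25
  96.138.153.0/25
  96.138.153.128/25
  96.138.154.0/25
  96.138.154.128/25
  96.138.155.0/25
  96.138.155.128/25
Subnets: 96.138.152.0/25, 96.138.152.128/25, 96.138.153.0/25, 96.138.153.128/25, 96.138.154.0/25, 96.138.154.128/25, 96.138.155.0/25, 96.138.155.128/25


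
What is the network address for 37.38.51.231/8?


IP:   00100101.00100110.00110011.11100111
Mask: 11111111.00000000.00000000.00000000
AND operation:
Net:  00100101.00000000.00000000.00000000
Network: 37.0.0.0/8


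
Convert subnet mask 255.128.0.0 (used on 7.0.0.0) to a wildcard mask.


Subnet mask: 255.128.0.0
Wildcard = 255.255.255.255 - subnet mask
255 - 255 = 0
255 - 128 = 127
255 - 0 = 255
255 - 0 = 255
Wildcard: 0.127.255.255


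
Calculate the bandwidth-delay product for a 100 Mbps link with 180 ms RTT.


BDP = bandwidth * RTT
= 100 Mbps * 180 ms
= 100 * 1e6 * 180 / 1000 bits
= 18000000 bits
= 2250000 bytes
= 2197.2656 KB
BDP = 18000000 bits (2250000 bytes)


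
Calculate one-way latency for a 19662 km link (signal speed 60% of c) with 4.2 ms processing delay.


Speed = 0.6 * 3e5 km/s = 180000 km/s
Propagation delay = 19662 / 180000 = 0.1092 s = 109.2333 ms
Processing delay = 4.2 ms
Total one-way latency = 113.4333 ms


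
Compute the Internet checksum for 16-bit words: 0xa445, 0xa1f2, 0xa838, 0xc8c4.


Sum all words (with carry folding):
+ 0xa445 = 0xa445
+ 0xa1f2 = 0x4638
+ 0xa838 = 0xee70
+ 0xc8c4 = 0xb735
One's complement: ~0xb735
Checksum = 0x48ca


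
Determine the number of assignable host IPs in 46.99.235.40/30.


Host bits = 32 - 30 = 2
Total addresses = 2^2 = 4
Usable = total - 2 (network and broadcast)
Usable hosts: 2


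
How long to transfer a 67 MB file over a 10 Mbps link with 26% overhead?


Effective throughput = 10 * (1 - 26/100) = 7.4 Mbps
File size in Mb = 67 * 8 = 536 Mb
Time = 536 / 7.4
Time = 72.4324 seconds


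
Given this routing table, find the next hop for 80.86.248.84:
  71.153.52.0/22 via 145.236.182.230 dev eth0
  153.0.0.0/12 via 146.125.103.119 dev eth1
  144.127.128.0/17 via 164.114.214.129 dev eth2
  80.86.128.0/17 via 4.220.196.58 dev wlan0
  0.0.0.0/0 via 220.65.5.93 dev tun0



Longest prefix match for 80.86.248.84:
  /22 71.153.52.0: no
  /12 153.0.0.0: no
  /17 144.127.128.0: no
  /17 80.86.128.0: MATCH
  /0 0.0.0.0: MATCH
Selected: next-hop 4.220.196.58 via wlan0 (matched /17)
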